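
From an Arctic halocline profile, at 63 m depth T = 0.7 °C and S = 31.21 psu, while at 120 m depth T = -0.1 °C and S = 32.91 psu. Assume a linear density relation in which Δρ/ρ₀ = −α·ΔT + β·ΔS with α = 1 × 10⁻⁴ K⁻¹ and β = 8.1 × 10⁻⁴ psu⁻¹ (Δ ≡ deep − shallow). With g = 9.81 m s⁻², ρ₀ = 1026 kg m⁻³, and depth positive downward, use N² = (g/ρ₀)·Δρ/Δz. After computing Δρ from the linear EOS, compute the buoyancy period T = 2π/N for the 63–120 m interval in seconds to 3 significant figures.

397 s

ΔT = -0.8 K, ΔS = +1.70 psu (deep − shallow).
Δρ/ρ₀ = −αΔT + βΔS = 8.00 × 10⁻⁵ + 1.377 × 10⁻³ = 1.457 × 10⁻³, so Δρ ≈ 1.495 kg m⁻³.
N² = (g/ρ₀)·Δρ/Δz = g·(Δρ/ρ₀)/Δz = 9.81 × 1.457 × 10⁻³ / 57 = 2.5076 × 10⁻⁴ s⁻².
N = √(2.5076 × 10⁻⁴) = 0.015835 rad s⁻¹ → T = 2π/N = 396.79 s ≈ 397 s.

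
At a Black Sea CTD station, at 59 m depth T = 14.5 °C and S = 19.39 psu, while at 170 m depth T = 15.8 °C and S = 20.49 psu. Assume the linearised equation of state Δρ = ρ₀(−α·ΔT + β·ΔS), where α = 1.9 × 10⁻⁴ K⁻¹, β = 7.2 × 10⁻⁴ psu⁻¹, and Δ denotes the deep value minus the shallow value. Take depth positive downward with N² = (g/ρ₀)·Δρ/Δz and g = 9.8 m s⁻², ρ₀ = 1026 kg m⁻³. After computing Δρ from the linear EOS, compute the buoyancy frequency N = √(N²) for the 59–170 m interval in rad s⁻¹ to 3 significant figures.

ΔT = +1.3 K, ΔS = +1.10 psu (deep − shallow).
Δρ/ρ₀ = −αΔT + βΔS = -2.47 × 10⁻⁴ + 7.92 × 10⁻⁴ = 5.45 × 10⁻⁴, so Δρ ≈ 0.5592 kg m⁻³.
N² = (g/ρ₀)·Δρ/Δz = g·(Δρ/ρ₀)/Δz = 9.8 × 5.45 × 10⁻⁴ / 111 = 4.8117 × 10⁻⁵ s⁻².
N = √(4.8117 × 10⁻⁵) = 6.9366 × 10⁻³ rad s⁻¹ ≈ 6.94 × 10⁻³ rad s⁻¹.

6.94 × 10⁻³ rad s⁻¹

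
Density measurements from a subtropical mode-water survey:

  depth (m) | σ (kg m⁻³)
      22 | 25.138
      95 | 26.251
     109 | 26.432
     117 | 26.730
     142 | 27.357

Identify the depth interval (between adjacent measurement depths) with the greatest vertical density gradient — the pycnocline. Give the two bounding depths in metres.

Compute the density gradient over each adjacent pair:
  22–95 m: Δρ/Δz = 1.113/73 = 0.015 kg m⁻⁴
  95–109 m: Δρ/Δz = 0.181/14 = 0.013 kg m⁻⁴
  109–117 m: Δρ/Δz = 0.298/8 = 0.037 kg m⁻⁴
  117–142 m: Δρ/Δz = 0.627/25 = 0.025 kg m⁻⁴
The largest gradient is in the 109–117 m interval — the pycnocline.

109–117 m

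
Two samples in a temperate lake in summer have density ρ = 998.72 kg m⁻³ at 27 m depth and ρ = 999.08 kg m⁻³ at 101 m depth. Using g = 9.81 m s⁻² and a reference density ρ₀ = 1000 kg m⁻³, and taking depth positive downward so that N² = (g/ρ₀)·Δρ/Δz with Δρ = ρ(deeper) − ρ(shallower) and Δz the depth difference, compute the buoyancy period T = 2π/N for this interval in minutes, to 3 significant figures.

15.2 min

Δρ = 999.08 − 998.72 = 0.36 kg m⁻³ over Δz = 101 − 27 = 74 m.
N² = (9.81/1000) × (0.36/74) = 4.7724 × 10⁻⁵ s⁻².
N = √(4.7724 × 10⁻⁵) = 6.9083 × 10⁻³ rad s⁻¹, so T = 2π/N = 909.51 s = 15.159 min ≈ 15.2 min.
Since Δρ > 0 the layer is stably stratified.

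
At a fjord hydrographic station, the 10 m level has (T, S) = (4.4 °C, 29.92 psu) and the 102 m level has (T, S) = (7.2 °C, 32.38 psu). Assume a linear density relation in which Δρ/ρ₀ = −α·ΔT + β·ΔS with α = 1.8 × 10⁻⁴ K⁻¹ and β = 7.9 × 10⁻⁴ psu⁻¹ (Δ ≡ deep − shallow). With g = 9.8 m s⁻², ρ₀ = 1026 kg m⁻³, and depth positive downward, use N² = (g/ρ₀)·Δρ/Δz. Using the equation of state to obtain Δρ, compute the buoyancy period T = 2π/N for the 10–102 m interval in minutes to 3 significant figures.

8.46 min

ΔT = +2.8 K, ΔS = +2.46 psu (deep − shallow).
Δρ/ρ₀ = −αΔT + βΔS = -5.04 × 10⁻⁴ + 1.9434 × 10⁻³ = 1.4394 × 10⁻³, so Δρ ≈ 1.477 kg m⁻³.
N² = (g/ρ₀)·Δρ/Δz = g·(Δρ/ρ₀)/Δz = 9.8 × 1.4394 × 10⁻³ / 92 = 1.5333 × 10⁻⁴ s⁻².
N = √(1.5333 × 10⁻⁴) = 0.012383 rad s⁻¹ → T = 2π/N = 507.40 s = 8.4567 min ≈ 8.46 min.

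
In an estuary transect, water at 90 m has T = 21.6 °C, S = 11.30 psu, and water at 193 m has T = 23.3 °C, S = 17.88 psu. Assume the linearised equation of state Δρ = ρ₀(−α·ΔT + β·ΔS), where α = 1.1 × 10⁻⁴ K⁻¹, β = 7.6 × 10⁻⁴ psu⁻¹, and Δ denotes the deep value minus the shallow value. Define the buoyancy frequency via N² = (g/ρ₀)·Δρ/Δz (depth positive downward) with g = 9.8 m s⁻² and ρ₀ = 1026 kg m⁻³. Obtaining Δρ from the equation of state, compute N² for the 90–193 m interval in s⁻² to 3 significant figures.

4.58 × 10⁻⁴ s⁻²

ΔT = +1.7 K, ΔS = +6.58 psu (deep − shallow).
Δρ/ρ₀ = −αΔT + βΔS = -1.87 × 10⁻⁴ + 5.0008 × 10⁻³ = 4.8138 × 10⁻³, so Δρ ≈ 4.939 kg m⁻³.
N² = (g/ρ₀)·Δρ/Δz = g·(Δρ/ρ₀)/Δz = 9.8 × 4.8138 × 10⁻³ / 103 = 4.5801 × 10⁻⁴ s⁻² ≈ 4.58 × 10⁻⁴ s⁻².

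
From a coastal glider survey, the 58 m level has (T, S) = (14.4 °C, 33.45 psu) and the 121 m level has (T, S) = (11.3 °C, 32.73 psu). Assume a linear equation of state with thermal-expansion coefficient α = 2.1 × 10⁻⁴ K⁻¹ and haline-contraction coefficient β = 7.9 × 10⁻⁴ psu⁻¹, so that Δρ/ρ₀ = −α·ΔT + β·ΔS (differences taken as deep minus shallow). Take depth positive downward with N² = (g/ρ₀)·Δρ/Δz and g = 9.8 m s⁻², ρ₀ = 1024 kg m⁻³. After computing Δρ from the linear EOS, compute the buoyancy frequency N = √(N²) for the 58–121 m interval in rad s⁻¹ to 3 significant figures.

3.58 × 10⁻³ rad s⁻¹

ΔT = -3.1 K, ΔS = -0.72 psu (deep − shallow).
Δρ/ρ₀ = −αΔT + βΔS = 6.51 × 10⁻⁴ − 5.688 × 10⁻⁴ = 8.22 × 10⁻⁵, so Δρ ≈ 0.08417 kg m⁻³.
N² = (g/ρ₀)·Δρ/Δz = g·(Δρ/ρ₀)/Δz = 9.8 × 8.22 × 10⁻⁵ / 63 = 1.2787 × 10⁻⁵ s⁻².
N = √(1.2787 × 10⁻⁵) = 3.5759 × 10⁻³ rad s⁻¹ ≈ 3.58 × 10⁻³ rad s⁻¹.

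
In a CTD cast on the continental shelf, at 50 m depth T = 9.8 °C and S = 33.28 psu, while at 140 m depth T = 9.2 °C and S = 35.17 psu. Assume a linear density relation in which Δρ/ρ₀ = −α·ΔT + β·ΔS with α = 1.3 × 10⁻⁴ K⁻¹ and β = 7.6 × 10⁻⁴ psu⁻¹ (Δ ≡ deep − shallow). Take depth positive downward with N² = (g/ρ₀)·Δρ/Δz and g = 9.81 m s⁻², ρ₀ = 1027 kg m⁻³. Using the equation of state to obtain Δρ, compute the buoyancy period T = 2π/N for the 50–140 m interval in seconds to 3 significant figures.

ΔT = -0.6 K, ΔS = +1.89 psu (deep − shallow).
Δρ/ρ₀ = −αΔT + βΔS = 7.80 × 10⁻⁵ + 1.4364 × 10⁻³ = 1.5144 × 10⁻³, so Δρ ≈ 1.555 kg m⁻³.
N² = (g/ρ₀)·Δρ/Δz = g·(Δρ/ρ₀)/Δz = 9.81 × 1.5144 × 10⁻³ / 90 = 1.6507 × 10⁻⁴ s⁻².
N = √(1.6507 × 10⁻⁴) = 0.012848 rad s⁻¹ → T = 2π/N = 489.04 s ≈ 489 s.

489 s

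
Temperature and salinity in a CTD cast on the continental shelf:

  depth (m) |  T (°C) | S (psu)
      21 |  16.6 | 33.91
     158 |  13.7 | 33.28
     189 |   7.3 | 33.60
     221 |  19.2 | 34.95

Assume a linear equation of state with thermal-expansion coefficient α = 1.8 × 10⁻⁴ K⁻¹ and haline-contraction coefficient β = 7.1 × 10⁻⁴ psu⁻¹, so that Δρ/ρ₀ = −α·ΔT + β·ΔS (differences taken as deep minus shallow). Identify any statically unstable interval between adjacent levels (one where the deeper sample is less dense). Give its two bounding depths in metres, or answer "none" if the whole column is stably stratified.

Evaluate Δρ/ρ₀ = −αΔT + βΔS across each adjacent pair:
  21–158 m: −αΔT+βΔS = −(1.8 × 10⁻⁴)(-2.9)+(7.1 × 10⁻⁴)(-0.63) = 7.5 × 10⁻⁵ → stable
  158–189 m: −αΔT+βΔS = −(1.8 × 10⁻⁴)(-6.4)+(7.1 × 10⁻⁴)(+0.32) = 1.4 × 10⁻³ → stable
  189–221 m: −αΔT+βΔS = −(1.8 × 10⁻⁴)(+11.9)+(7.1 × 10⁻⁴)(+1.35) = -1.2 × 10⁻³ → UNSTABLE
The 189–221 m interval has Δρ < 0: lighter water underlies denser water.

189–221 m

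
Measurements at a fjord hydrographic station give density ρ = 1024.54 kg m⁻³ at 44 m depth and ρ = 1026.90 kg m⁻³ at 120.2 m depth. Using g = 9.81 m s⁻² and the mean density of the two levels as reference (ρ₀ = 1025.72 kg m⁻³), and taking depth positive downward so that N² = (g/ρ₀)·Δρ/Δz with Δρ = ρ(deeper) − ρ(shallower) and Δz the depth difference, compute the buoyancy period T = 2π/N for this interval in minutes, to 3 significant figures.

6.08 min

Δρ = 1026.90 − 1024.54 = 2.36 kg m⁻³ over Δz = 120.2 − 44 = 76.2 m.
N² = (9.81/1025.72) × (2.36/76.2) = 2.9621 × 10⁻⁴ s⁻².
N = √(2.9621 × 10⁻⁴) = 0.017211 rad s⁻¹, so T = 2π/N = 365.07 s = 6.0845 min ≈ 6.08 min.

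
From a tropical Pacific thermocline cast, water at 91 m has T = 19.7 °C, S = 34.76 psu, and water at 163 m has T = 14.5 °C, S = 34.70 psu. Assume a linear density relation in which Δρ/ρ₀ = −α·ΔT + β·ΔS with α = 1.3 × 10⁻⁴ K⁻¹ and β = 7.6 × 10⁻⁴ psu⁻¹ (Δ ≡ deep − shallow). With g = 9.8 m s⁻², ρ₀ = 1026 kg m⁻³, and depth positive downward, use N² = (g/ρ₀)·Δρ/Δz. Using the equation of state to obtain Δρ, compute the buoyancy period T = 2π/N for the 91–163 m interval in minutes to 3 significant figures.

11.3 min

ΔT = -5.2 K, ΔS = -0.06 psu (deep − shallow).
Δρ/ρ₀ = −αΔT + βΔS = 6.76 × 10⁻⁴ − 4.56 × 10⁻⁵ = 6.304 × 10⁻⁴, so Δρ ≈ 0.6468 kg m⁻³.
N² = (g/ρ₀)·Δρ/Δz = g·(Δρ/ρ₀)/Δz = 9.8 × 6.304 × 10⁻⁴ / 72 = 8.5804 × 10⁻⁵ s⁻².
N = √(8.5804 × 10⁻⁵) = 9.2630 × 10⁻³ rad s⁻¹ → T = 2π/N = 678.31 s = 11.305 min ≈ 11.3 min.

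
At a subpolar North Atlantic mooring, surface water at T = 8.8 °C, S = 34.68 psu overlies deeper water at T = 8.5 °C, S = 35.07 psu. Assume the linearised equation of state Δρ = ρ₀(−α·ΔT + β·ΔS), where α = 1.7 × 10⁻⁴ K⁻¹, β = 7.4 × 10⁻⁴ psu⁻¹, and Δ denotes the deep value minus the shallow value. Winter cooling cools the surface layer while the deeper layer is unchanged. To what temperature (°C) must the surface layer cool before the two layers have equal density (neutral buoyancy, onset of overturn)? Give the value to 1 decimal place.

6.8 °C

Neutral buoyancy requires Δρ = 0, i.e. −α(T_deep − T_surf′) + β(S_deep − S_surf) = 0.
T_surf′ = T_deep − (β/α)·ΔS = 8.5 − (7.4 × 10⁻⁴/1.7 × 10⁻⁴)·(+0.39) = 6.802 °C.
Cooling required: 8.8 − (6.802) = 1.998 °C.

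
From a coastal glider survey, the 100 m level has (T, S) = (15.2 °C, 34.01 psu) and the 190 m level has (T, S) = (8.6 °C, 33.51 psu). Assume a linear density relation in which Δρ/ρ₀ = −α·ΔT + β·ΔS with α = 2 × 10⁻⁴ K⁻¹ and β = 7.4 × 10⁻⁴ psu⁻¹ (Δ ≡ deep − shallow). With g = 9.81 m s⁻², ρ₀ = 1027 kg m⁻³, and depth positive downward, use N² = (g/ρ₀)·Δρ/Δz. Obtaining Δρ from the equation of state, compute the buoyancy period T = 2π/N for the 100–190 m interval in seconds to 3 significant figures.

617 s

ΔT = -6.6 K, ΔS = -0.50 psu (deep − shallow).
Δρ/ρ₀ = −αΔT + βΔS = 1.32 × 10⁻³ − 3.70 × 10⁻⁴ = 9.50 × 10⁻⁴, so Δρ ≈ 0.9757 kg m⁻³.
N² = (g/ρ₀)·Δρ/Δz = g·(Δρ/ρ₀)/Δz = 9.81 × 9.50 × 10⁻⁴ / 90 = 1.0355 × 10⁻⁴ s⁻².
N = √(1.0355 × 10⁻⁴) = 0.010176 rad s⁻¹ → T = 2π/N = 617.45 s ≈ 617 s.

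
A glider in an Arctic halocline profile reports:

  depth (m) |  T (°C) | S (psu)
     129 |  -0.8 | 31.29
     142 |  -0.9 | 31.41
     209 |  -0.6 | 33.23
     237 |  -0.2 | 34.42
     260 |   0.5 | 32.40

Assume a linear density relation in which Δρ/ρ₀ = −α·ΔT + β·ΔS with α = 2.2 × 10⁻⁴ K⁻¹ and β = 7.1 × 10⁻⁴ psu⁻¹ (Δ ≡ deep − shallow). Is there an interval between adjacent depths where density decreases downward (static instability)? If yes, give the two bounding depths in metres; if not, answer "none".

Evaluate Δρ/ρ₀ = −αΔT + βΔS across each adjacent pair:
  129–142 m: −αΔT+βΔS = −(2.2 × 10⁻⁴)(-0.1)+(7.1 × 10⁻⁴)(+0.12) = 1.1 × 10⁻⁴ → stable
  142–209 m: −αΔT+βΔS = −(2.2 × 10⁻⁴)(+0.3)+(7.1 × 10⁻⁴)(+1.82) = 1.2 × 10⁻³ → stable
  209–237 m: −αΔT+βΔS = −(2.2 × 10⁻⁴)(+0.4)+(7.1 × 10⁻⁴)(+1.19) = 7.6 × 10⁻⁴ → stable
  237–260 m: −αΔT+βΔS = −(2.2 × 10⁻⁴)(+0.7)+(7.1 × 10⁻⁴)(-2.02) = -1.6 × 10⁻³ → UNSTABLE
The 237–260 m interval has Δρ < 0: lighter water underlies denser water.

237–260 m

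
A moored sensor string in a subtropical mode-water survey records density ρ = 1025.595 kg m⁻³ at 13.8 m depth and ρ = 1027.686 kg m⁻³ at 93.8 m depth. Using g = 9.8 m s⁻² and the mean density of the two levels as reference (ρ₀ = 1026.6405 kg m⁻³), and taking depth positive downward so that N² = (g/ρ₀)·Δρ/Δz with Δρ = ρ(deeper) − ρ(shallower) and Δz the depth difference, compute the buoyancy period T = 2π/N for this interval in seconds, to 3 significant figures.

398 s

Δρ = 1027.686 − 1025.595 = 2.091 kg m⁻³ over Δz = 93.8 − 13.8 = 80 m.
N² = (9.8/1026.6405) × (2.091/80) = 2.4950 × 10⁻⁴ s⁻².
N = √(2.4950 × 10⁻⁴) = 0.015796 rad s⁻¹, so T = 2π/N = 397.77 s ≈ 398 s.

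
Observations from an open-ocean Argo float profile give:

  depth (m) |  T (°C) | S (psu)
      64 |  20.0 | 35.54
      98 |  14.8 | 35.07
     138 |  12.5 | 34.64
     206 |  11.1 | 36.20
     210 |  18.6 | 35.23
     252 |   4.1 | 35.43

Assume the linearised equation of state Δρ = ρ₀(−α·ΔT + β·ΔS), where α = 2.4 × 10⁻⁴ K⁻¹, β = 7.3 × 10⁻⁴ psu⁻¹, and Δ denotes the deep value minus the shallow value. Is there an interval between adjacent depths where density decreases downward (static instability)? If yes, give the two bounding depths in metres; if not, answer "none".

Evaluate Δρ/ρ₀ = −αΔT + βΔS across each adjacent pair:
  64–98 m: −αΔT+βΔS = −(2.4 × 10⁻⁴)(-5.2)+(7.3 × 10⁻⁴)(-0.47) = 9.0 × 10⁻⁴ → stable
  98–138 m: −αΔT+βΔS = −(2.4 × 10⁻⁴)(-2.3)+(7.3 × 10⁻⁴)(-0.43) = 2.4 × 10⁻⁴ → stable
  138–206 m: −αΔT+βΔS = −(2.4 × 10⁻⁴)(-1.4)+(7.3 × 10⁻⁴)(+1.56) = 1.5 × 10⁻³ → stable
  206–210 m: −αΔT+βΔS = −(2.4 × 10⁻⁴)(+7.5)+(7.3 × 10⁻⁴)(-0.97) = -2.5 × 10⁻³ → UNSTABLE
  210–252 m: −αΔT+βΔS = −(2.4 × 10⁻⁴)(-14.5)+(7.3 × 10⁻⁴)(+0.20) = 3.6 × 10⁻³ → stable
The 206–210 m interval has Δρ < 0: lighter water underlies denser water.

206–210 m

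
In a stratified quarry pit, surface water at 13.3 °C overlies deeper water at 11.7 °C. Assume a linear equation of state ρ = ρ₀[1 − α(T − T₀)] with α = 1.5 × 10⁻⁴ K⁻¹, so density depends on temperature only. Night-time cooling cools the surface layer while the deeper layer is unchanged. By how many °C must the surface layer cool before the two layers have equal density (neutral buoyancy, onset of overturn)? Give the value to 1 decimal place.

1.6 °C

With temperature the only control, equal density requires T_surf′ = T_deep.
T_surf′ = 11.7 °C.
Cooling required: 13.3 − 11.7 = 1.6 °C.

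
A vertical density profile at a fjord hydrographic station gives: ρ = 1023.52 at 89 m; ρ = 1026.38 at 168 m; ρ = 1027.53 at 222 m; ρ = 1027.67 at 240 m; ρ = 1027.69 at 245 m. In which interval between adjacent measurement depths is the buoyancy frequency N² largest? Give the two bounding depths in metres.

Compute the density gradient over each adjacent pair:
  89–168 m: Δρ/Δz = 2.86/79 = 0.036 kg m⁻⁴
  168–222 m: Δρ/Δz = 1.15/54 = 0.021 kg m⁻⁴
  222–240 m: Δρ/Δz = 0.14/18 = 7.8 × 10⁻³ kg m⁻⁴
  240–245 m: Δρ/Δz = 0.02/5 = 4.0 × 10⁻³ kg m⁻⁴
The largest gradient is in the 89–168 m interval — the pycnocline.

89–168 m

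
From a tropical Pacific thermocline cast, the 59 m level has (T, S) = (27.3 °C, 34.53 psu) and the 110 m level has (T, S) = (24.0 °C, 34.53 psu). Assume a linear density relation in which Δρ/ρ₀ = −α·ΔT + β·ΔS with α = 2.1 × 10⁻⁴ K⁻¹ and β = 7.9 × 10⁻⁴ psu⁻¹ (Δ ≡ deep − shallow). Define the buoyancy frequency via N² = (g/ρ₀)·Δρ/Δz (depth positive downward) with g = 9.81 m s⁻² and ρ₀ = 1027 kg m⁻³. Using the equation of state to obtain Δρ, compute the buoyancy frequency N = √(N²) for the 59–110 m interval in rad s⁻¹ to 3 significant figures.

0.0115 rad s⁻¹

ΔT = -3.3 K, ΔS = +0.00 psu (deep − shallow).
Δρ/ρ₀ = −αΔT + βΔS = 6.93 × 10⁻⁴ + 0 = 6.93 × 10⁻⁴, so Δρ ≈ 0.7117 kg m⁻³.
N² = (g/ρ₀)·Δρ/Δz = g·(Δρ/ρ₀)/Δz = 9.81 × 6.93 × 10⁻⁴ / 51 = 1.3330 × 10⁻⁴ s⁻².
N = √(1.3330 × 10⁻⁴) = 0.011546 rad s⁻¹ ≈ 0.0115 rad s⁻¹.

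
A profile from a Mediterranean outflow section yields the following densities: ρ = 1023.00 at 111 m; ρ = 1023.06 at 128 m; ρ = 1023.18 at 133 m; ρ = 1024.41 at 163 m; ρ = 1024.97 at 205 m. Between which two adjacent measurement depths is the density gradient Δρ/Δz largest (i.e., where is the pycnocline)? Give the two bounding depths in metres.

Compute the density gradient over each adjacent pair:
  111–128 m: Δρ/Δz = 0.06/17 = 3.5 × 10⁻³ kg m⁻⁴
  128–133 m: Δρ/Δz = 0.12/5 = 0.024 kg m⁻⁴
  133–163 m: Δρ/Δz = 1.23/30 = 0.041 kg m⁻⁴
  163–205 m: Δρ/Δz = 0.56/42 = 0.013 kg m⁻⁴
The largest gradient is in the 133–163 m interval — the pycnocline.

133–163 m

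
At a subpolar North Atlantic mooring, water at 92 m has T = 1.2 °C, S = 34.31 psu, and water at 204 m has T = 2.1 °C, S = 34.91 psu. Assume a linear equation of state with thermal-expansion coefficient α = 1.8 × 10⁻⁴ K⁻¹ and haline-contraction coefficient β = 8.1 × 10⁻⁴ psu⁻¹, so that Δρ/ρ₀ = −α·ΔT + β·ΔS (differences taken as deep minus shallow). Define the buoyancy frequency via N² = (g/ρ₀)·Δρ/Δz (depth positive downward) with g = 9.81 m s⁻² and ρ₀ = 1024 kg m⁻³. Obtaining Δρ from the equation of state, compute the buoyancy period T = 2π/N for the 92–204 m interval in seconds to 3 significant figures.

ΔT = +0.9 K, ΔS = +0.60 psu (deep − shallow).
Δρ/ρ₀ = −αΔT + βΔS = -1.62 × 10⁻⁴ + 4.86 × 10⁻⁴ = 3.24 × 10⁻⁴, so Δρ ≈ 0.3318 kg m⁻³.
N² = (g/ρ₀)·Δρ/Δz = g·(Δρ/ρ₀)/Δz = 9.81 × 3.24 × 10⁻⁴ / 112 = 2.8379 × 10⁻⁵ s⁻².
N = √(2.8379 × 10⁻⁵) = 5.3272 × 10⁻³ rad s⁻¹ → T = 2π/N = 1.1795 × 10³ s ≈ 1.18 × 10³ s.

1.18 × 10³ s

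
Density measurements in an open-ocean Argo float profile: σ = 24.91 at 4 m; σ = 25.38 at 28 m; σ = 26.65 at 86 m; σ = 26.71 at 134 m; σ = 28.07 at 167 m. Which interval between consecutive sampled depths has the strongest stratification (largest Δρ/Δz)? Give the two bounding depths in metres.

Compute the density gradient over each adjacent pair:
  4–28 m: Δρ/Δz = 0.47/24 = 0.020 kg m⁻⁴
  28–86 m: Δρ/Δz = 1.27/58 = 0.022 kg m⁻⁴
  86–134 m: Δρ/Δz = 0.06/48 = 1.3 × 10⁻³ kg m⁻⁴
  134–167 m: Δρ/Δz = 1.36/33 = 0.041 kg m⁻⁴
The largest gradient is in the 134–167 m interval — the pycnocline.

134–167 m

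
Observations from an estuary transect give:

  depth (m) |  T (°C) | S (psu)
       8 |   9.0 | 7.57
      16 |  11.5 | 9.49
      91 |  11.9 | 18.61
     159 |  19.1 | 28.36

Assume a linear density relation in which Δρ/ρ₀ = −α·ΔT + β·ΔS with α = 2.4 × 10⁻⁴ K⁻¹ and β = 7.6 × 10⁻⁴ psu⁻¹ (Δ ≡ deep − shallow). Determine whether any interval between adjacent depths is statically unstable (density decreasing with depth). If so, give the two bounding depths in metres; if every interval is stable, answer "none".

Evaluate Δρ/ρ₀ = −αΔT + βΔS across each adjacent pair:
  8–16 m: −αΔT+βΔS = −(2.4 × 10⁻⁴)(+2.5)+(7.6 × 10⁻⁴)(+1.92) = 8.6 × 10⁻⁴ → stable
  16–91 m: −αΔT+βΔS = −(2.4 × 10⁻⁴)(+0.4)+(7.6 × 10⁻⁴)(+9.12) = 6.8 × 10⁻³ → stable
  91–159 m: −αΔT+βΔS = −(2.4 × 10⁻⁴)(+7.2)+(7.6 × 10⁻⁴)(+9.75) = 5.7 × 10⁻³ → stable
Every interval has Δρ > 0: the column is stably stratified throughout.

none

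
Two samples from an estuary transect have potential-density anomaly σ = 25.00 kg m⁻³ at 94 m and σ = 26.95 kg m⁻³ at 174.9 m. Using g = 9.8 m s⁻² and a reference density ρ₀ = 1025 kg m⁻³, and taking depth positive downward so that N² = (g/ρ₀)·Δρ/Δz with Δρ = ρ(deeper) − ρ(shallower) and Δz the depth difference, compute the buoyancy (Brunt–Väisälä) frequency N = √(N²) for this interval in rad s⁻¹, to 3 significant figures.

Δρ = 1026.95 − 1025.00 = 1.95 kg m⁻³ over Δz = 174.9 − 94 = 80.9 m.
N² = (9.8/1025) × (1.95/80.9) = 2.3046 × 10⁻⁴ s⁻².
N = √(2.3046 × 10⁻⁴) = 0.015181 rad s⁻¹ ≈ 0.0152 rad s⁻¹.

0.0152 rad s⁻¹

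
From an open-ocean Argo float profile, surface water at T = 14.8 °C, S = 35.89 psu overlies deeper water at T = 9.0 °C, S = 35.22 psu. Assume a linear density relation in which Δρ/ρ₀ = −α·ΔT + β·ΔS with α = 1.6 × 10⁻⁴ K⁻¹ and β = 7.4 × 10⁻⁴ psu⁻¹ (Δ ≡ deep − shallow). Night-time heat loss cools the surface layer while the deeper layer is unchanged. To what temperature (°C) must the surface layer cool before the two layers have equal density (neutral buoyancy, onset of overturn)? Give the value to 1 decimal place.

Neutral buoyancy requires Δρ = 0, i.e. −α(T_deep − T_surf′) + β(S_deep − S_surf) = 0.
T_surf′ = T_deep − (β/α)·ΔS = 9.0 − (7.4 × 10⁻⁴/1.6 × 10⁻⁴)·(-0.67) = 12.099 °C.
Cooling required: 14.8 − (12.099) = 2.701 °C.

12.1 °C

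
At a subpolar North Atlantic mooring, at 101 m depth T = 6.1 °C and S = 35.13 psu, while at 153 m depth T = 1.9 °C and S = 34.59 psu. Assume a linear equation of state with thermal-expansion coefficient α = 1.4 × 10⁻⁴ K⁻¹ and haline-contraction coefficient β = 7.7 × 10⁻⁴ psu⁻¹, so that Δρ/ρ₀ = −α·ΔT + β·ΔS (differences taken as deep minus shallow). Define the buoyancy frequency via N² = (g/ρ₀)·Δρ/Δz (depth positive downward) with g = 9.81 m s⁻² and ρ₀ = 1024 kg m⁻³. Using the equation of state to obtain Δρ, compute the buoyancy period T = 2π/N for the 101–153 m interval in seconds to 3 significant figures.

1.10 × 10³ s

ΔT = -4.2 K, ΔS = -0.54 psu (deep − shallow).
Δρ/ρ₀ = −αΔT + βΔS = 5.88 × 10⁻⁴ − 4.158 × 10⁻⁴ = 1.722 × 10⁻⁴, so Δρ ≈ 0.1763 kg m⁻³.
N² = (g/ρ₀)·Δρ/Δz = g·(Δρ/ρ₀)/Δz = 9.81 × 1.722 × 10⁻⁴ / 52 = 3.2486 × 10⁻⁵ s⁻².
N = √(3.2486 × 10⁻⁵) = 5.6996 × 10⁻³ rad s⁻¹ → T = 2π/N = 1.1024 × 10³ s ≈ 1.10 × 10³ s.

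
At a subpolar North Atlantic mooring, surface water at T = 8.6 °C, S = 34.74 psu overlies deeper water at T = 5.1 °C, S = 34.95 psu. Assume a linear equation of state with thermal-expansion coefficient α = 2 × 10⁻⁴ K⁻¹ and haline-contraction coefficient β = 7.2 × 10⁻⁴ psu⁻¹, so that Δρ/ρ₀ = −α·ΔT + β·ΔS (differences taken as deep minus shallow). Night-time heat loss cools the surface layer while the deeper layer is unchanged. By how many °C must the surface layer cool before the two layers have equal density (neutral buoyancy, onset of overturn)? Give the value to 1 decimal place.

Neutral buoyancy requires Δρ = 0, i.e. −α(T_deep − T_surf′) + β(S_deep − S_surf) = 0.
T_surf′ = T_deep − (β/α)·ΔS = 5.1 − (7.2 × 10⁻⁴/2 × 10⁻⁴)·(+0.21) = 4.344 °C.
Cooling required: 8.6 − (4.344) = 4.256 °C.

4.3 °C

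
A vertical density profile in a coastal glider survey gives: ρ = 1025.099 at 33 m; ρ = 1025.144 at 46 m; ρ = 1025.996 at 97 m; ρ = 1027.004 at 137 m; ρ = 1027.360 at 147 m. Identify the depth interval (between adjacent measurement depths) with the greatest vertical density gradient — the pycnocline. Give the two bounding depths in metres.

Compute the density gradient over each adjacent pair:
  33–46 m: Δρ/Δz = 0.045/13 = 3.5 × 10⁻³ kg m⁻⁴
  46–97 m: Δρ/Δz = 0.852/51 = 0.017 kg m⁻⁴
  97–137 m: Δρ/Δz = 1.008/40 = 0.025 kg m⁻⁴
  137–147 m: Δρ/Δz = 0.356/10 = 0.036 kg m⁻⁴
The largest gradient is in the 137–147 m interval — the pycnocline.

137–147 m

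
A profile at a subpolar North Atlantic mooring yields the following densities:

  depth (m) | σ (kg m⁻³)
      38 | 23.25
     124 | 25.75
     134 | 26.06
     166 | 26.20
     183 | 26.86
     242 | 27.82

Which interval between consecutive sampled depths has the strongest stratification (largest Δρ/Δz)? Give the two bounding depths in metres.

Compute the density gradient over each adjacent pair:
  38–124 m: Δρ/Δz = 2.50/86 = 0.029 kg m⁻⁴
  124–134 m: Δρ/Δz = 0.31/10 = 0.031 kg m⁻⁴
  134–166 m: Δρ/Δz = 0.14/32 = 4.4 × 10⁻³ kg m⁻⁴
  166–183 m: Δρ/Δz = 0.66/17 = 0.039 kg m⁻⁴
  183–242 m: Δρ/Δz = 0.96/59 = 0.016 kg m⁻⁴
The largest gradient is in the 166–183 m interval — the pycnocline.

166–183 m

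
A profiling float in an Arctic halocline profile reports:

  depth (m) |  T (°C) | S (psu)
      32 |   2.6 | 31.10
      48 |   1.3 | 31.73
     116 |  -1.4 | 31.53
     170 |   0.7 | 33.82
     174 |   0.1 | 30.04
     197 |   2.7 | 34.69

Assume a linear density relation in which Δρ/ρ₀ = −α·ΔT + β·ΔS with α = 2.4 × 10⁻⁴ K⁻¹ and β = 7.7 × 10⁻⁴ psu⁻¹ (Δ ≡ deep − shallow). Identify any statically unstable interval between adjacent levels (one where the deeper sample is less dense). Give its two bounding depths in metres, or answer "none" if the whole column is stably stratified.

Evaluate Δρ/ρ₀ = −αΔT + βΔS across each adjacent pair:
  32–48 m: −αΔT+βΔS = −(2.4 × 10⁻⁴)(-1.3)+(7.7 × 10⁻⁴)(+0.63) = 8.0 × 10⁻⁴ → stable
  48–116 m: −αΔT+βΔS = −(2.4 × 10⁻⁴)(-2.7)+(7.7 × 10⁻⁴)(-0.20) = 4.9 × 10⁻⁴ → stable
  116–170 m: −αΔT+βΔS = −(2.4 × 10⁻⁴)(+2.1)+(7.7 × 10⁻⁴)(+2.29) = 1.3 × 10⁻³ → stable
  170–174 m: −αΔT+βΔS = −(2.4 × 10⁻⁴)(-0.6)+(7.7 × 10⁻⁴)(-3.78) = -2.8 × 10⁻³ → UNSTABLE
  174–197 m: −αΔT+βΔS = −(2.4 × 10⁻⁴)(+2.6)+(7.7 × 10⁻⁴)(+4.65) = 3.0 × 10⁻³ → stable
The 170–174 m interval has Δρ < 0: lighter water underlies denser water.

170–174 m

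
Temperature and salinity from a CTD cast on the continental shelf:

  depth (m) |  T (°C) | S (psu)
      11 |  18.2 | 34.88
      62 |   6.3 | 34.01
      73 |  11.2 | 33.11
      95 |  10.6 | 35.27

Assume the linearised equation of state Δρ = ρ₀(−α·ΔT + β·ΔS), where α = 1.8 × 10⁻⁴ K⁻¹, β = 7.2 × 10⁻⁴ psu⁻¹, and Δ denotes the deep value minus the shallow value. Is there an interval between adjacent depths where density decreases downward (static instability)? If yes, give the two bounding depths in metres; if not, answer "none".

Evaluate Δρ/ρ₀ = −αΔT + βΔS across each adjacent pair:
  11–62 m: −αΔT+βΔS = −(1.8 × 10⁻⁴)(-11.9)+(7.2 × 10⁻⁴)(-0.87) = 1.5 × 10⁻³ → stable
  62–73 m: −αΔT+βΔS = −(1.8 × 10⁻⁴)(+4.9)+(7.2 × 10⁻⁴)(-0.90) = -1.5 × 10⁻³ → UNSTABLE
  73–95 m: −αΔT+βΔS = −(1.8 × 10⁻⁴)(-0.6)+(7.2 × 10⁻⁴)(+2.16) = 1.7 × 10⁻³ → stable
The 62–73 m interval has Δρ < 0: lighter water underlies denser water.

62–73 m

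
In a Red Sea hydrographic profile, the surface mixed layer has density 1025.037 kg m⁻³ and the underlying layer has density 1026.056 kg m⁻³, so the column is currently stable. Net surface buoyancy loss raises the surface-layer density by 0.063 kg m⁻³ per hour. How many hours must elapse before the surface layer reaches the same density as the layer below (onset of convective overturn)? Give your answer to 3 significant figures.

Density deficit of the surface layer: 1026.056 − 1025.037 = 1.019 kg m⁻³.
Required change = 1.019 / 0.063 = 16.2 hours.

16.2 hours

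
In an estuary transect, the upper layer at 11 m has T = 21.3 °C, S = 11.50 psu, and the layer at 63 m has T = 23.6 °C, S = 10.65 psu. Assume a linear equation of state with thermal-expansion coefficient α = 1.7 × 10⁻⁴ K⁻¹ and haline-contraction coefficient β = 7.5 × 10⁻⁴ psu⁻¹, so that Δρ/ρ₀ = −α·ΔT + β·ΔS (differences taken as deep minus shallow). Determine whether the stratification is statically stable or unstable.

ΔT = 23.6 − 21.3 = +2.3 K and ΔS = 10.65 − 11.50 = -0.85 psu (deep − shallow).
−αΔT = -3.91 × 10⁻⁴; βΔS = -6.375 × 10⁻⁴; sum Δρ/ρ₀ = -1.0285 × 10⁻³.
Δρ/ρ₀ < 0, so Δρ < 0: deeper water is lighter → statically unstable; the column would overturn.

unstable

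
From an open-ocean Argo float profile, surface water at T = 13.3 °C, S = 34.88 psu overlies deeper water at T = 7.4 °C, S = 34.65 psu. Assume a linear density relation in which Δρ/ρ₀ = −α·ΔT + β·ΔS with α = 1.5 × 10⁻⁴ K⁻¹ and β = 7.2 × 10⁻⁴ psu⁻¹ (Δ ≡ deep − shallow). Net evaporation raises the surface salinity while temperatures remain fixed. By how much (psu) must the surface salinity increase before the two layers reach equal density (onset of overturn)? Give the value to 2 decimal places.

1.00 psu

Neutral buoyancy requires −α(T_deep − T_surf) + β(S_deep − S_surf′) = 0.
S_surf′ = S_deep − (α/β)·ΔT = 34.65 − (1.5 × 10⁻⁴/7.2 × 10⁻⁴)·(-5.9) = 35.8792 psu.
Increase required: 35.8792 − 34.88 = 0.9992 psu.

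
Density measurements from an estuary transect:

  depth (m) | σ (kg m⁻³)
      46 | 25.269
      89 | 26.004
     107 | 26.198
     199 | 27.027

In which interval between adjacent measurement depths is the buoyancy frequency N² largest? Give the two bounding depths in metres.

Compute the density gradient over each adjacent pair:
  46–89 m: Δρ/Δz = 0.735/43 = 0.017 kg m⁻⁴
  89–107 m: Δρ/Δz = 0.194/18 = 0.011 kg m⁻⁴
  107–199 m: Δρ/Δz = 0.829/92 = 9.0 × 10⁻³ kg m⁻⁴
The largest gradient is in the 46–89 m interval — the pycnocline.

46–89 m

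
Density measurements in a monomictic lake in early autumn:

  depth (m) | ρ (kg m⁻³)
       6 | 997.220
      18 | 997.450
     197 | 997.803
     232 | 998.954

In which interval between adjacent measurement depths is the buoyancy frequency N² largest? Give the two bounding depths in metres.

Compute the density gradient over each adjacent pair:
  6–18 m: Δρ/Δz = 0.230/12 = 0.019 kg m⁻⁴
  18–197 m: Δρ/Δz = 0.353/179 = 2.0 × 10⁻³ kg m⁻⁴
  197–232 m: Δρ/Δz = 1.151/35 = 0.033 kg m⁻⁴
The largest gradient is in the 197–232 m interval — the pycnocline.

197–232 m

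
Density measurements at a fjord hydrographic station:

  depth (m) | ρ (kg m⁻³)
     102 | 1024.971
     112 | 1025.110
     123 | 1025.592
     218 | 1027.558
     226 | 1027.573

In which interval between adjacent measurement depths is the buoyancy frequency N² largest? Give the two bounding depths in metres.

112–123 m

Compute the density gradient over each adjacent pair:
  102–112 m: Δρ/Δz = 0.139/10 = 0.014 kg m⁻⁴
  112–123 m: Δρ/Δz = 0.482/11 = 0.044 kg m⁻⁴
  123–218 m: Δρ/Δz = 1.966/95 = 0.021 kg m⁻⁴
  218–226 m: Δρ/Δz = 0.015/8 = 1.9 × 10⁻³ kg m⁻⁴
The largest gradient is in the 112–123 m interval — the pycnocline.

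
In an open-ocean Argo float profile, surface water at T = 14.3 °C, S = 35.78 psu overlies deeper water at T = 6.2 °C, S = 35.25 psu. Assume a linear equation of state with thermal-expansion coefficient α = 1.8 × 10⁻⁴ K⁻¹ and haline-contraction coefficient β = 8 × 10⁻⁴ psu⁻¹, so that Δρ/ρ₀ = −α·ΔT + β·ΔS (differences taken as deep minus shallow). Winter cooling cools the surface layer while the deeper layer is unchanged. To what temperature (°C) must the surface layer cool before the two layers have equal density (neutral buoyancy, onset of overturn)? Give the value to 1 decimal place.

8.6 °C

Neutral buoyancy requires Δρ = 0, i.e. −α(T_deep − T_surf′) + β(S_deep − S_surf) = 0.
T_surf′ = T_deep − (β/α)·ΔS = 6.2 − (8 × 10⁻⁴/1.8 × 10⁻⁴)·(-0.53) = 8.556 °C.
Cooling required: 14.3 − (8.556) = 5.744 °C.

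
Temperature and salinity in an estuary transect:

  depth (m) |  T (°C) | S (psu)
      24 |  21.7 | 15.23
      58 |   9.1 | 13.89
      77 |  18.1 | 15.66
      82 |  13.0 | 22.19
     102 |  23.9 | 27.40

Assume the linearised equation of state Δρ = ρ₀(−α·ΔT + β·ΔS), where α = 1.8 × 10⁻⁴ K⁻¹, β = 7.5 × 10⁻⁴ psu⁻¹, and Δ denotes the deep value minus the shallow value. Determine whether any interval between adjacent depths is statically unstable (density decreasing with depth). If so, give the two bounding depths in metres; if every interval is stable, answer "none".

58–77 m

Evaluate Δρ/ρ₀ = −αΔT + βΔS across each adjacent pair:
  24–58 m: −αΔT+βΔS = −(1.8 × 10⁻⁴)(-12.6)+(7.5 × 10⁻⁴)(-1.34) = 1.3 × 10⁻³ → stable
  58–77 m: −αΔT+βΔS = −(1.8 × 10⁻⁴)(+9.0)+(7.5 × 10⁻⁴)(+1.77) = -2.9 × 10⁻⁴ → UNSTABLE
  77–82 m: −αΔT+βΔS = −(1.8 × 10⁻⁴)(-5.1)+(7.5 × 10⁻⁴)(+6.53) = 5.8 × 10⁻³ → stable
  82–102 m: −αΔT+βΔS = −(1.8 × 10⁻⁴)(+10.9)+(7.5 × 10⁻⁴)(+5.21) = 1.9 × 10⁻³ → stable
The 58–77 m interval has Δρ < 0: lighter water underlies denser water.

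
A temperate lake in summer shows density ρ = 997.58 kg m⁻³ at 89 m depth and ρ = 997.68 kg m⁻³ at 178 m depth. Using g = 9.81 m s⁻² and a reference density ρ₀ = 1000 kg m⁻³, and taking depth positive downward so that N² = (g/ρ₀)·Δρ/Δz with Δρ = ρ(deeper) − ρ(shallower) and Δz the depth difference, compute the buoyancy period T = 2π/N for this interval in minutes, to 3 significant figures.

31.5 min

Δρ = 997.68 − 997.58 = 0.10 kg m⁻³ over Δz = 178 − 89 = 89 m.
N² = (9.81/1000) × (0.10/89) = 1.1022 × 10⁻⁵ s⁻².
N = √(1.1022 × 10⁻⁵) = 3.3199 × 10⁻³ rad s⁻¹, so T = 2π/N = 1.8926 × 10³ s = 31.543 min ≈ 31.5 min.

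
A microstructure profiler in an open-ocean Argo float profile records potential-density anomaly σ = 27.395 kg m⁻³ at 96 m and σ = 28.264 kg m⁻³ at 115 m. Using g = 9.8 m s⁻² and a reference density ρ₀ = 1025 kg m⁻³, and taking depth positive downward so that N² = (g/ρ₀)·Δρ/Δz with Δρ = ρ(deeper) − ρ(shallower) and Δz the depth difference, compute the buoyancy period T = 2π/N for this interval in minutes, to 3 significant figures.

5.01 min

Δρ = 1028.264 − 1027.395 = 0.869 kg m⁻³ over Δz = 115 − 96 = 19 m.
N² = (9.8/1025) × (0.869/19) = 4.3729 × 10⁻⁴ s⁻².
N = √(4.3729 × 10⁻⁴) = 0.020911 rad s⁻¹, so T = 2π/N = 300.47 s = 5.0078 min ≈ 5.01 min.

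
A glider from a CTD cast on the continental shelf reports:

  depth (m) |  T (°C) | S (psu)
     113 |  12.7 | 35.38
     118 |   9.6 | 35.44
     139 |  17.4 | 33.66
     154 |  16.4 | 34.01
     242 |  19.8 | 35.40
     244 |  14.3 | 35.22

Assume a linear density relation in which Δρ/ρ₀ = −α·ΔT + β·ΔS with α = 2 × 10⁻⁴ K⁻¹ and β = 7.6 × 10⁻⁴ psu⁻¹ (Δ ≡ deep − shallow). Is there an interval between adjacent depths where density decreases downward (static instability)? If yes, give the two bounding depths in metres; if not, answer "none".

Evaluate Δρ/ρ₀ = −αΔT + βΔS across each adjacent pair:
  113–118 m: −αΔT+βΔS = −(2 × 10⁻⁴)(-3.1)+(7.6 × 10⁻⁴)(+0.06) = 6.7 × 10⁻⁴ → stable
  118–139 m: −αΔT+βΔS = −(2 × 10⁻⁴)(+7.8)+(7.6 × 10⁻⁴)(-1.78) = -2.9 × 10⁻³ → UNSTABLE
  139–154 m: −αΔT+βΔS = −(2 × 10⁻⁴)(-1.0)+(7.6 × 10⁻⁴)(+0.35) = 4.7 × 10⁻⁴ → stable
  154–242 m: −αΔT+βΔS = −(2 × 10⁻⁴)(+3.4)+(7.6 × 10⁻⁴)(+1.39) = 3.8 × 10⁻⁴ → stable
  242–244 m: −αΔT+βΔS = −(2 × 10⁻⁴)(-5.5)+(7.6 × 10⁻⁴)(-0.18) = 9.6 × 10⁻⁴ → stable
The 118–139 m interval has Δρ < 0: lighter water underlies denser water.

118–139 m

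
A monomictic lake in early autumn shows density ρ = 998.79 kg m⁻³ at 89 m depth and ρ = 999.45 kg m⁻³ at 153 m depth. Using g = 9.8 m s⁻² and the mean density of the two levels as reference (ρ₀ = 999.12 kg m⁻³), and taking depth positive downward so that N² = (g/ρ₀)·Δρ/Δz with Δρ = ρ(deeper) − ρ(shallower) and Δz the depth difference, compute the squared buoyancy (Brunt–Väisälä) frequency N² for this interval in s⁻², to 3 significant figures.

1.01 × 10⁻⁴ s⁻²

Δρ = 999.45 − 998.79 = 0.66 kg m⁻³ over Δz = 153 − 89 = 64 m.
N² = (9.8/999.12) × (0.66/64) = 1.0115 × 10⁻⁴ s⁻² ≈ 1.01 × 10⁻⁴ s⁻².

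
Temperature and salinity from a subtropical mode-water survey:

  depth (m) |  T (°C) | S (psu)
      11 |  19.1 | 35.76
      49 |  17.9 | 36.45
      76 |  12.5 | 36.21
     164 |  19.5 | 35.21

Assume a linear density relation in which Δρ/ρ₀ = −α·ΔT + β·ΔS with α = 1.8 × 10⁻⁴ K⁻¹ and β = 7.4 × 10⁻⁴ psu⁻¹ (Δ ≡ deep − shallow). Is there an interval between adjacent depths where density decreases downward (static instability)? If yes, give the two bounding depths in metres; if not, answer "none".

Evaluate Δρ/ρ₀ = −αΔT + βΔS across each adjacent pair:
  11–49 m: −αΔT+βΔS = −(1.8 × 10⁻⁴)(-1.2)+(7.4 × 10⁻⁴)(+0.69) = 7.3 × 10⁻⁴ → stable
  49–76 m: −αΔT+βΔS = −(1.8 × 10⁻⁴)(-5.4)+(7.4 × 10⁻⁴)(-0.24) = 7.9 × 10⁻⁴ → stable
  76–164 m: −αΔT+βΔS = −(1.8 × 10⁻⁴)(+7.0)+(7.4 × 10⁻⁴)(-1.00) = -2.0 × 10⁻³ → UNSTABLE
The 76–164 m interval has Δρ < 0: lighter water underlies denser water.

76–164 m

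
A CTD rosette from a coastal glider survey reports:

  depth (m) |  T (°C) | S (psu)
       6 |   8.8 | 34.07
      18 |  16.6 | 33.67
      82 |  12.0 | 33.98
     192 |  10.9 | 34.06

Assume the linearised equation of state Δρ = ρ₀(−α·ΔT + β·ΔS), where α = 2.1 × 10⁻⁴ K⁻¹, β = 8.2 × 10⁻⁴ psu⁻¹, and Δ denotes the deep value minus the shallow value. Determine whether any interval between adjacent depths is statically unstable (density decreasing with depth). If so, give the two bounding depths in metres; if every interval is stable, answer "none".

Evaluate Δρ/ρ₀ = −αΔT + βΔS across each adjacent pair:
  6–18 m: −αΔT+βΔS = −(2.1 × 10⁻⁴)(+7.8)+(8.2 × 10⁻⁴)(-0.40) = -2.0 × 10⁻³ → UNSTABLE
  18–82 m: −αΔT+βΔS = −(2.1 × 10⁻⁴)(-4.6)+(8.2 × 10⁻⁴)(+0.31) = 1.2 × 10⁻³ → stable
  82–192 m: −αΔT+βΔS = −(2.1 × 10⁻⁴)(-1.1)+(8.2 × 10⁻⁴)(+0.08) = 3.0 × 10⁻⁴ → stable
The 6–18 m interval has Δρ < 0: lighter water underlies denser water.

6–18 m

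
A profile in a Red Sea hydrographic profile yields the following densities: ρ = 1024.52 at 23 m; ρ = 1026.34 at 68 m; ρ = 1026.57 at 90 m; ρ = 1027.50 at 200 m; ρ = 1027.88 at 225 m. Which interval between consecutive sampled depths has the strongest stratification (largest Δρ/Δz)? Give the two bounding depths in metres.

23–68 m

Compute the density gradient over each adjacent pair:
  23–68 m: Δρ/Δz = 1.82/45 = 0.040 kg m⁻⁴
  68–90 m: Δρ/Δz = 0.23/22 = 0.010 kg m⁻⁴
  90–200 m: Δρ/Δz = 0.93/110 = 8.5 × 10⁻³ kg m⁻⁴
  200–225 m: Δρ/Δz = 0.38/25 = 0.015 kg m⁻⁴
The largest gradient is in the 23–68 m interval — the pycnocline.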